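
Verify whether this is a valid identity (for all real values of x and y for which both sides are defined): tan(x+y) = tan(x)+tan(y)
No, this is NOT an identity.

Claim: tan(x+y) = tan(x)+tan(y).
Test a specific point where both sides are defined: x = π/4, y = -π/3.
LHS = tan(x+y) ≈ -0.2679
RHS = tan(x)+tan(y) ≈ -0.7321
Since -0.2679 ≠ -0.7321, the equation fails at this point, so it cannot hold for all real values of x and y for which both sides are defined.
The correct formula is tan(x+y) = (tan(x) + tan(y))/(1 - tan(x)tan(y)).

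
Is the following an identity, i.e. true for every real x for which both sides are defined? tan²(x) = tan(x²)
No, this is NOT an identity.

Claim: tan²(x) = tan(x²).
Test a specific point where both sides are defined: x = -π/4.
LHS = tan²(x) ≈ 1.0000
RHS = tan(x²) ≈ 0.7092
Since 1.0000 ≠ 0.7092, the equation fails at this point, so it cannot hold for every real x for which both sides are defined.
tan²(x) means (tan x)², squaring the output; tan(x²) squares the input. These are different functions.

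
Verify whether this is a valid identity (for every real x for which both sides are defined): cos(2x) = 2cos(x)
Claim: cos(2x) = 2cos(x).
Test a specific point where both sides are defined: x = π/6.
LHS = cos(2x) ≈ 0.5000
RHS = 2cos(x) ≈ 1.7321
Since 0.5000 ≠ 1.7321, the equation fails at this point, so it cannot hold for every real x for which both sides are defined.
The correct double-angle formula is cos(2x) = cos²x - sin²x.

Conclusion: No, this is NOT an identity.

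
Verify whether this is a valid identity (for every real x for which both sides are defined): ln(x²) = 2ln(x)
Claim: ln(x²) = 2ln(x).
Reasoning: The right side requires x > 0. For x > 0, x² = (e^(ln x))² = e^(2ln x), so ln(x²) = 2ln(x). (For x < 0 the right side is undefined, so those values are outside the claim.)
So the two sides agree for every real x for which both sides are defined.

Conclusion: Yes, this is an identity.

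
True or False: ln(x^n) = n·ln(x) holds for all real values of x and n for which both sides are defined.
True.

Claim: ln(x^n) = n·ln(x).
Reasoning: The right side requires x > 0. For x > 0, x^n = (e^(ln x))^n = e^(n·ln x), so taking ln of both sides gives ln(x^n) = n·ln(x).
So the two sides agree for all real values of x and n for which both sides are defined.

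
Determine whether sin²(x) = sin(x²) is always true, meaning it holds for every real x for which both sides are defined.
Claim: sin²(x) = sin(x²).
Test a specific point where both sides are defined: x = π.
LHS = sin²(x) ≈ 0.0000
RHS = sin(x²) ≈ -0.4303
Since 0.0000 ≠ -0.4303, the equation fails at this point, so it cannot hold for every real x for which both sides are defined.
sin²(x) means (sin x)², squaring the output; sin(x²) squares the input. These are different functions.

Conclusion: No, this is NOT an identity.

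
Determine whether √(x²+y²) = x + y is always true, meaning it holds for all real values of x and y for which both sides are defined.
Claim: √(x²+y²) = x + y.
Test a specific point where both sides are defined: x = 2, y = 4.
LHS = √(x²+y²) ≈ 4.4721
RHS = x + y ≈ 6.0000
Since 4.4721 ≠ 6.0000, the equation fails at this point, so it cannot hold for all real values of x and y for which both sides are defined.
(x+y)² = x² + 2xy + y², not x² + y², so the square root does not split this way.

Conclusion: No, this is NOT an identity.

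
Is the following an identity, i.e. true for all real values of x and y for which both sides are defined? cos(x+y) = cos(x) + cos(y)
Claim: cos(x+y) = cos(x) + cos(y).
Test a specific point where both sides are defined: x = π/4, y = π.
LHS = cos(x+y) ≈ -0.7071
RHS = cos(x) + cos(y) ≈ -0.2929
Since -0.7071 ≠ -0.2929, the equation fails at this point, so it cannot hold for all real values of x and y for which both sides are defined.
The correct expansion is cos(x+y) = cos(x)cos(y) - sin(x)sin(y); cosine is not additive.

Conclusion: No, this is NOT an identity.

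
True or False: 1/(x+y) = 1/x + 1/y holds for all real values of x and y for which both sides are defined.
Claim: 1/(x+y) = 1/x + 1/y.
Test a specific point where both sides are defined: x = -1, y = 4.
LHS = 1/(x+y) ≈ 0.3333
RHS = 1/x + 1/y ≈ -0.7500
Since 0.3333 ≠ -0.7500, the equation fails at this point, so it cannot hold for all real values of x and y for which both sides are defined.
1/x + 1/y = (x+y)/(xy), which is not 1/(x+y).

Conclusion: False.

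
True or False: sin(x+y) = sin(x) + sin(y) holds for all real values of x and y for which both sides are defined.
Claim: sin(x+y) = sin(x) + sin(y).
Test a specific point where both sides are defined: x = -π/6, y = π/4.
LHS = sin(x+y) ≈ 0.2588
RHS = sin(x) + sin(y) ≈ 0.2071
Since 0.2588 ≠ 0.2071, the equation fails at this point, so it cannot hold for all real values of x and y for which both sides are defined.
The correct expansion is sin(x+y) = sin(x)cos(y) + cos(x)sin(y); sine is not additive.

Conclusion: False.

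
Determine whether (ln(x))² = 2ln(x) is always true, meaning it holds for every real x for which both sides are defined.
Claim: (ln(x))² = 2ln(x).
Test a specific point where both sides are defined: x = 4.
LHS = (ln(x))² ≈ 1.9218
RHS = 2ln(x) ≈ 2.7726
Since 1.9218 ≠ 2.7726, the equation fails at this point, so it cannot hold for every real x for which both sides are defined.
2ln(x) equals ln(x²), which is not the same as (ln x)².

Conclusion: No, this is NOT an identity.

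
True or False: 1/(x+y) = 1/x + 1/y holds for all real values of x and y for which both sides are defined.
False.

Claim: 1/(x+y) = 1/x + 1/y.
Test a specific point where both sides are defined: x = 4, y = 1/2.
LHS = 1/(x+y) ≈ 0.2222
RHS = 1/x + 1/y ≈ 2.2500
Since 0.2222 ≠ 2.2500, the equation fails at this point, so it cannot hold for all real values of x and y for which both sides are defined.
1/x + 1/y = (x+y)/(xy), which is not 1/(x+y).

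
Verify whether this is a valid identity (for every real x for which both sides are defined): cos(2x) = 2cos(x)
No, this is NOT an identity.

Claim: cos(2x) = 2cos(x).
Test a specific point where both sides are defined: x = -π/6.
LHS = cos(2x) ≈ 0.5000
RHS = 2cos(x) ≈ 1.7321
Since 0.5000 ≠ 1.7321, the equation fails at this point, so it cannot hold for every real x for which both sides are defined.
The correct double-angle formula is cos(2x) = cos²x - sin²x.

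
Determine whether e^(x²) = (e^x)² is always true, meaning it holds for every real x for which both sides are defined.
No, this is NOT an identity.

Claim: e^(x²) = (e^x)².
Test a specific point where both sides are defined: x = -1.
LHS = e^(x²) ≈ 2.7183
RHS = (e^x)² ≈ 0.1353
Since 2.7183 ≠ 0.1353, the equation fails at this point, so it cannot hold for every real x for which both sides are defined.
(e^x)² = e^(2x), and 2x ≠ x² in general.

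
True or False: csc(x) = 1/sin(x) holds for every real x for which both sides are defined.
Claim: csc(x) = 1/sin(x).
Reasoning: csc(x) is by definition the reciprocal of sin(x), wherever sin(x) ≠ 0.
So the two sides agree for every real x for which both sides are defined.

Conclusion: True.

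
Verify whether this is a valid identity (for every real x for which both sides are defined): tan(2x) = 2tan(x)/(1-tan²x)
Claim: tan(2x) = 2tan(x)/(1-tan²x).
Reasoning: tan(2x) = sin(2x)/cos(2x) = 2sin(x)cos(x) / (cos²x - sin²x). Divide numerator and denominator by cos²x: 2tan(x) / (1 - tan²x).
So the two sides agree for every real x for which both sides are defined.

Conclusion: Yes, this is an identity.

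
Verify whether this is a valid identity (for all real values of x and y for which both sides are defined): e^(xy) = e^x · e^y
Claim: e^(xy) = e^x · e^y.
Test a specific point where both sides are defined: x = -2, y = 4.
LHS = e^(xy) ≈ 0.0003
RHS = e^x · e^y ≈ 7.3891
Since 0.0003 ≠ 7.3891, the equation fails at this point, so it cannot hold for all real values of x and y for which both sides are defined.
e^x · e^y = e^(x+y), not e^(xy).

Conclusion: No, this is NOT an identity.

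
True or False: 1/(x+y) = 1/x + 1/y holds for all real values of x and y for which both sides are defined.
False.

Claim: 1/(x+y) = 1/x + 1/y.
Test a specific point where both sides are defined: x = 4, y = 1/2.
LHS = 1/(x+y) ≈ 0.2222
RHS = 1/x + 1/y ≈ 2.2500
Since 0.2222 ≠ 2.2500, the equation fails at this point, so it cannot hold for all real values of x and y for which both sides are defined.
1/x + 1/y = (x+y)/(xy), which is not 1/(x+y).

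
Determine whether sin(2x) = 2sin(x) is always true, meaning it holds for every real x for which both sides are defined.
Claim: sin(2x) = 2sin(x).
Test a specific point where both sides are defined: x = π/6.
LHS = sin(2x) ≈ 0.8660
RHS = 2sin(x) ≈ 1.0000
Since 0.8660 ≠ 1.0000, the equation fails at this point, so it cannot hold for every real x for which both sides are defined.
The correct double-angle formula is sin(2x) = 2sin(x)cos(x).

Conclusion: No, this is NOT an identity.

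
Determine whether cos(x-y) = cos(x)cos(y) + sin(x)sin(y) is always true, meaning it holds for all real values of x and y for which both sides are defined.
Yes, this is an identity.

Claim: cos(x-y) = cos(x)cos(y) + sin(x)sin(y).
Reasoning: Replace y by -y in cos(x+y) = cos(x)cos(y) - sin(x)sin(y) and use cos(-y) = cos(y), sin(-y) = -sin(y): cos(x-y) = cos(x)cos(y) + sin(x)sin(y).
So the two sides agree for all real values of x and y for which both sides are defined.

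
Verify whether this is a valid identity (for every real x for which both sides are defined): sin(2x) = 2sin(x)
Claim: sin(2x) = 2sin(x).
Test a specific point where both sides are defined: x = 3π/4.
LHS = sin(2x) ≈ -1.0000
RHS = 2sin(x) ≈ 1.4142
Since -1.0000 ≠ 1.4142, the equation fails at this point, so it cannot hold for every real x for which both sides are defined.
The correct double-angle formula is sin(2x) = 2sin(x)cos(x).

Conclusion: No, this is NOT an identity.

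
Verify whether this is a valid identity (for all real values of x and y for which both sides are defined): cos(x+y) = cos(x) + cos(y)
No, this is NOT an identity.

Claim: cos(x+y) = cos(x) + cos(y).
Test a specific point where both sides are defined: x = -π/4, y = -π/4.
LHS = cos(x+y) ≈ 0.0000
RHS = cos(x) + cos(y) ≈ 1.4142
Since 0.0000 ≠ 1.4142, the equation fails at this point, so it cannot hold for all real values of x and y for which both sides are defined.
The correct expansion is cos(x+y) = cos(x)cos(y) - sin(x)sin(y); cosine is not additive.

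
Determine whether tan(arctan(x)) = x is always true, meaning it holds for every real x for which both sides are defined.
Yes, this is an identity.

Claim: tan(arctan(x)) = x.
Reasoning: For every real x, arctan(x) is by definition the angle in (-π/2, π/2) whose tangent equals x. Taking the tangent of that angle returns x.
So the two sides agree for every real x for which both sides are defined.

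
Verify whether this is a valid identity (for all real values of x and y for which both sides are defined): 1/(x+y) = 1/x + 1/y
No, this is NOT an identity.

Claim: 1/(x+y) = 1/x + 1/y.
Test a specific point where both sides are defined: x = 5, y = -2.
LHS = 1/(x+y) ≈ 0.3333
RHS = 1/x + 1/y ≈ -0.3000
Since 0.3333 ≠ -0.3000, the equation fails at this point, so it cannot hold for all real values of x and y for which both sides are defined.
1/x + 1/y = (x+y)/(xy), which is not 1/(x+y).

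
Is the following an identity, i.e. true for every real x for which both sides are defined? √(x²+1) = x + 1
Claim: √(x²+1) = x + 1.
Test a specific point where both sides are defined: x = 1/2.
LHS = √(x²+1) ≈ 1.1180
RHS = x + 1 ≈ 1.5000
Since 1.1180 ≠ 1.5000, the equation fails at this point, so it cannot hold for every real x for which both sides are defined.
(x+1)² = x² + 2x + 1 ≠ x² + 1 unless x = 0.

Conclusion: No, this is NOT an identity.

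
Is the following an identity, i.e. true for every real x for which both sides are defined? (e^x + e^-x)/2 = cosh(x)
Yes, this is an identity.

Claim: (e^x + e^-x)/2 = cosh(x).
Reasoning: This is exactly the definition of the hyperbolic cosine: cosh(x) := (e^x + e^-x)/2.
So the two sides agree for every real x for which both sides are defined.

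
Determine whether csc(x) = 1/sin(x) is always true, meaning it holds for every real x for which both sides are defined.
Claim: csc(x) = 1/sin(x).
Reasoning: csc(x) is by definition the reciprocal of sin(x), wherever sin(x) ≠ 0.
So the two sides agree for every real x for which both sides are defined.

Conclusion: Yes, this is an identity.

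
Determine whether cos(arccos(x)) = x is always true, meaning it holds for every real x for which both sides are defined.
Claim: cos(arccos(x)) = x.
Reasoning: For -1 ≤ x ≤ 1 (where arccos is defined), arccos(x) is by definition an angle whose cosine equals x. Taking the cosine of that angle returns x. (Note the other order, arccos(cos x) = x, is NOT an identity.)
So the two sides agree for every real x for which both sides are defined.

Conclusion: Yes, this is an identity.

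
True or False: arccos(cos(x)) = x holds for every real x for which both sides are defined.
Claim: arccos(cos(x)) = x.
Test a specific point where both sides are defined: x = -π/2.
LHS = arccos(cos(x)) ≈ 1.5708
RHS = x ≈ -1.5708
Since 1.5708 ≠ -1.5708, the equation fails at this point, so it cannot hold for every real x for which both sides are defined.
arccos only returns values in [0, π], so arccos(cos(x)) = x holds only for x in that interval, not for all real x.

Conclusion: False.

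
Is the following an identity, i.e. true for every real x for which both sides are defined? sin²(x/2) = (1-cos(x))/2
Claim: sin²(x/2) = (1-cos(x))/2.
Reasoning: Use cos(2θ) = 1 - 2sin²θ with θ = x/2: cos(x) = 1 - 2sin²(x/2). Solving for sin²(x/2) gives (1 - cos(x))/2.
So the two sides agree for every real x for which both sides are defined.

Conclusion: Yes, this is an identity.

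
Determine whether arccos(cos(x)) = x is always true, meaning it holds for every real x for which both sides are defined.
Claim: arccos(cos(x)) = x.
Test a specific point where both sides are defined: x = -π/6.
LHS = arccos(cos(x)) ≈ 0.5236
RHS = x ≈ -0.5236
Since 0.5236 ≠ -0.5236, the equation fails at this point, so it cannot hold for every real x for which both sides are defined.
arccos only returns values in [0, π], so arccos(cos(x)) = x holds only for x in that interval, not for all real x.

Conclusion: No, this is NOT an identity.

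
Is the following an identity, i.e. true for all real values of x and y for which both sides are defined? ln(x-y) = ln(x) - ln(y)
Claim: ln(x-y) = ln(x) - ln(y).
Test a specific point where both sides are defined: x = 4, y = 3.
LHS = ln(x-y) ≈ 0.0000
RHS = ln(x) - ln(y) ≈ 0.2877
Since 0.0000 ≠ 0.2877, the equation fails at this point, so it cannot hold for all real values of x and y for which both sides are defined.
ln(x) - ln(y) = ln(x/y), not ln(x-y).

Conclusion: No, this is NOT an identity.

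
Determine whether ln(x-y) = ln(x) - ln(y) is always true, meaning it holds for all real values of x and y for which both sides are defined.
No, this is NOT an identity.

Claim: ln(x-y) = ln(x) - ln(y).
Test a specific point where both sides are defined: x = 3, y = 1.
LHS = ln(x-y) ≈ 0.6931
RHS = ln(x) - ln(y) ≈ 1.0986
Since 0.6931 ≠ 1.0986, the equation fails at this point, so it cannot hold for all real values of x and y for which both sides are defined.
ln(x) - ln(y) = ln(x/y), not ln(x-y).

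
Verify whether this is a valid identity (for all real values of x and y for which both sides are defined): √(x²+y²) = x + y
No, this is NOT an identity.

Claim: √(x²+y²) = x + y.
Test a specific point where both sides are defined: x = 3/2, y = 3.
LHS = √(x²+y²) ≈ 3.3541
RHS = x + y ≈ 4.5000
Since 3.3541 ≠ 4.5000, the equation fails at this point, so it cannot hold for all real values of x and y for which both sides are defined.
(x+y)² = x² + 2xy + y², not x² + y², so the square root does not split this way.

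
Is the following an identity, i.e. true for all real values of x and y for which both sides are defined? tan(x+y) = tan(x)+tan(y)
Claim: tan(x+y) = tan(x)+tan(y).
Test a specific point where both sides are defined: x = π/4, y = π/6.
LHS = tan(x+y) ≈ 3.7321
RHS = tan(x)+tan(y) ≈ 1.5774
Since 3.7321 ≠ 1.5774, the equation fails at this point, so it cannot hold for all real values of x and y for which both sides are defined.
The correct formula is tan(x+y) = (tan(x) + tan(y))/(1 - tan(x)tan(y)).

Conclusion: No, this is NOT an identity.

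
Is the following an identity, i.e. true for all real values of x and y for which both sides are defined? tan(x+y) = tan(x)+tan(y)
No, this is NOT an identity.

Claim: tan(x+y) = tan(x)+tan(y).
Test a specific point where both sides are defined: x = -π/6, y = π/3.
LHS = tan(x+y) ≈ 0.5774
RHS = tan(x)+tan(y) ≈ 1.1547
Since 0.5774 ≠ 1.1547, the equation fails at this point, so it cannot hold for all real values of x and y for which both sides are defined.
The correct formula is tan(x+y) = (tan(x) + tan(y))/(1 - tan(x)tan(y)).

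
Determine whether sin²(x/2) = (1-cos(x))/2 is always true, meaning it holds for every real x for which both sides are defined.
Claim: sin²(x/2) = (1-cos(x))/2.
Reasoning: Use cos(2θ) = 1 - 2sin²θ with θ = x/2: cos(x) = 1 - 2sin²(x/2). Solving for sin²(x/2) gives (1 - cos(x))/2.
So the two sides agree for every real x for which both sides are defined.

Conclusion: Yes, this is an identity.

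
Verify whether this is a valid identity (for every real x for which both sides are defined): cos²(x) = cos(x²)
No, this is NOT an identity.

Claim: cos²(x) = cos(x²).
Test a specific point where both sides are defined: x = π.
LHS = cos²(x) ≈ 1.0000
RHS = cos(x²) ≈ -0.9027
Since 1.0000 ≠ -0.9027, the equation fails at this point, so it cannot hold for every real x for which both sides are defined.
cos²(x) means (cos x)², squaring the output; cos(x²) squares the input. These are different functions.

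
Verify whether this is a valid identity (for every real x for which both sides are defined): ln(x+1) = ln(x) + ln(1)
Claim: ln(x+1) = ln(x) + ln(1).
Test a specific point where both sides are defined: x = 1/2.
LHS = ln(x+1) ≈ 0.4055
RHS = ln(x) + ln(1) ≈ -0.6931
Since 0.4055 ≠ -0.6931, the equation fails at this point, so it cannot hold for every real x for which both sides are defined.
ln(1) = 0, so the right side is just ln(x), which differs from ln(x+1).

Conclusion: No, this is NOT an identity.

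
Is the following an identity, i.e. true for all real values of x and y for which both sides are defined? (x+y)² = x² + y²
Claim: (x+y)² = x² + y².
Test a specific point where both sides are defined: x = 1/2, y = 2.
LHS = (x+y)² ≈ 6.2500
RHS = x² + y² ≈ 4.2500
Since 6.2500 ≠ 4.2500, the equation fails at this point, so it cannot hold for all real values of x and y for which both sides are defined.
The correct expansion is (x+y)² = x² + 2xy + y²; the cross term 2xy is missing.

Conclusion: No, this is NOT an identity.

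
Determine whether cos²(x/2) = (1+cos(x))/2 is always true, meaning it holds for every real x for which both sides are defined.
Yes, this is an identity.

Claim: cos²(x/2) = (1+cos(x))/2.
Reasoning: Use cos(2θ) = 2cos²θ - 1 with θ = x/2: cos(x) = 2cos²(x/2) - 1. Solving for cos²(x/2) gives (1 + cos(x))/2.
So the two sides agree for every real x for which both sides are defined.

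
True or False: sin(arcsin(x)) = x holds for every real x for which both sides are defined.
Claim: sin(arcsin(x)) = x.
Reasoning: For -1 ≤ x ≤ 1 (where arcsin is defined), arcsin(x) is by definition an angle whose sine equals x. Taking the sine of that angle returns x. (Note the other order, arcsin(sin x) = x, is NOT an identity.)
So the two sides agree for every real x for which both sides are defined.

Conclusion: True.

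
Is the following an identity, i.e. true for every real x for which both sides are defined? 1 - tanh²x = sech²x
Claim: 1 - tanh²x = sech²x.
Reasoning: Divide cosh²x - sinh²x = 1 through by cosh²x (never zero): 1 - tanh²x = 1/cosh²x = sech²x.
So the two sides agree for every real x for which both sides are defined.

Conclusion: Yes, this is an identity.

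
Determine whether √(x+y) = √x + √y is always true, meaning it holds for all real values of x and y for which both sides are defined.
No, this is NOT an identity.

Claim: √(x+y) = √x + √y.
Test a specific point where both sides are defined: x = 3, y = 1/2.
LHS = √(x+y) ≈ 1.8708
RHS = √x + √y ≈ 2.4392
Since 1.8708 ≠ 2.4392, the equation fails at this point, so it cannot hold for all real values of x and y for which both sides are defined.
Squaring the right side gives x + 2√(xy) + y, not x + y.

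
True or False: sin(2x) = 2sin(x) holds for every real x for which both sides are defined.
False.

Claim: sin(2x) = 2sin(x).
Test a specific point where both sides are defined: x = π/3.
LHS = sin(2x) ≈ 0.8660
RHS = 2sin(x) ≈ 1.7321
Since 0.8660 ≠ 1.7321, the equation fails at this point, so it cannot hold for every real x for which both sides are defined.
The correct double-angle formula is sin(2x) = 2sin(x)cos(x).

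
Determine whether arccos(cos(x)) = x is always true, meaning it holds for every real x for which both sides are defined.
No, this is NOT an identity.

Claim: arccos(cos(x)) = x.
Test a specific point where both sides are defined: x = -π/4.
LHS = arccos(cos(x)) ≈ 0.7854
RHS = x ≈ -0.7854
Since 0.7854 ≠ -0.7854, the equation fails at this point, so it cannot hold for every real x for which both sides are defined.
arccos only returns values in [0, π], so arccos(cos(x)) = x holds only for x in that interval, not for all real x.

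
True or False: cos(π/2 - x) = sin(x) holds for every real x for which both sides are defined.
Claim: cos(π/2 - x) = sin(x).
Reasoning: Use cos(u - v) = cos(u)cos(v) + sin(u)sin(v) with u = π/2, v = x: cos(π/2)cos(x) + sin(π/2)sin(x) = 0·cos(x) + 1·sin(x) = sin(x).
So the two sides agree for every real x for which both sides are defined.

Conclusion: True.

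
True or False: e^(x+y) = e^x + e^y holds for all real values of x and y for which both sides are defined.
False.

Claim: e^(x+y) = e^x + e^y.
Test a specific point where both sides are defined: x = 4, y = 2.
LHS = e^(x+y) ≈ 403.4288
RHS = e^x + e^y ≈ 61.9872
Since 403.4288 ≠ 61.9872, the equation fails at this point, so it cannot hold for all real values of x and y for which both sides are defined.
The correct rule is e^(x+y) = e^x · e^y (a product, not a sum).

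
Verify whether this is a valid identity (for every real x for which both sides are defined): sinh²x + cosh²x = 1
Claim: sinh²x + cosh²x = 1.
Test a specific point where both sides are defined: x = -3.
LHS = sinh²x + cosh²x ≈ 201.7156
RHS = 1 ≈ 1.0000
Since 201.7156 ≠ 1.0000, the equation fails at this point, so it cannot hold for every real x for which both sides are defined.
The correct hyperbolic identity is cosh²x - sinh²x = 1 (a difference); the sum sinh²x + cosh²x equals cosh(2x).

Conclusion: No, this is NOT an identity.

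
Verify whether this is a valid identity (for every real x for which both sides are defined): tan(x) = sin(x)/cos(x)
Claim: tan(x) = sin(x)/cos(x).
Reasoning: For an angle x whose terminal point on the unit circle is (cos x, sin x), tan(x) is defined as the ratio (second coordinate)/(first coordinate) = sin(x)/cos(x), wherever cos(x) ≠ 0.
So the two sides agree for every real x for which both sides are defined.

Conclusion: Yes, this is an identity.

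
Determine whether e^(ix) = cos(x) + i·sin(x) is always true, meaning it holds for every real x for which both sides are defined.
Yes, this is an identity.

Claim: e^(ix) = cos(x) + i·sin(x).
Reasoning: Euler's formula. Expand e^(ix) = Σ (ix)^k / k!. Since i² = -1, the even-k terms are Σ (-1)^m x^(2m)/(2m)! = cos(x) and the odd-k terms are i · Σ (-1)^m x^(2m+1)/(2m+1)! = i·sin(x).
So the two sides agree for every real x for which both sides are defined.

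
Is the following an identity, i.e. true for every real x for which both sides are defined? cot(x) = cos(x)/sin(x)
Yes, this is an identity.

Claim: cot(x) = cos(x)/sin(x).
Reasoning: cot(x) is defined as 1/tan(x) = 1/(sin(x)/cos(x)) = cos(x)/sin(x), wherever sin(x) ≠ 0.
So the two sides agree for every real x for which both sides are defined.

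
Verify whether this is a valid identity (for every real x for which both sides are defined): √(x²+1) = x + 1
No, this is NOT an identity.

Claim: √(x²+1) = x + 1.
Test a specific point where both sides are defined: x = -2.
LHS = √(x²+1) ≈ 2.2361
RHS = x + 1 ≈ -1.0000
Since 2.2361 ≠ -1.0000, the equation fails at this point, so it cannot hold for every real x for which both sides are defined.
(x+1)² = x² + 2x + 1 ≠ x² + 1 unless x = 0.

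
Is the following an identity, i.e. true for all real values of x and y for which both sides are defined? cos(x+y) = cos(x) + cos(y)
Claim: cos(x+y) = cos(x) + cos(y).
Test a specific point where both sides are defined: x = 2π/3, y = π/6.
LHS = cos(x+y) ≈ -0.8660
RHS = cos(x) + cos(y) ≈ 0.3660
Since -0.8660 ≠ 0.3660, the equation fails at this point, so it cannot hold for all real values of x and y for which both sides are defined.
The correct expansion is cos(x+y) = cos(x)cos(y) - sin(x)sin(y); cosine is not additive.

Conclusion: No, this is NOT an identity.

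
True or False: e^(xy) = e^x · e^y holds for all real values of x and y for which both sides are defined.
False.

Claim: e^(xy) = e^x · e^y.
Test a specific point where both sides are defined: x = -3, y = 1.
LHS = e^(xy) ≈ 0.0498
RHS = e^x · e^y ≈ 0.1353
Since 0.0498 ≠ 0.1353, the equation fails at this point, so it cannot hold for all real values of x and y for which both sides are defined.
e^x · e^y = e^(x+y), not e^(xy).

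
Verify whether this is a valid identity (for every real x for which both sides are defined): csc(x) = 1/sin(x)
Claim: csc(x) = 1/sin(x).
Reasoning: csc(x) is by definition the reciprocal of sin(x), wherever sin(x) ≠ 0.
So the two sides agree for every real x for which both sides are defined.

Conclusion: Yes, this is an identity.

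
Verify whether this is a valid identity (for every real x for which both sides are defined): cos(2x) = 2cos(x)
Claim: cos(2x) = 2cos(x).
Test a specific point where both sides are defined: x = π/6.
LHS = cos(2x) ≈ 0.5000
RHS = 2cos(x) ≈ 1.7321
Since 0.5000 ≠ 1.7321, the equation fails at this point, so it cannot hold for every real x for which both sides are defined.
The correct double-angle formula is cos(2x) = cos²x - sin²x.

Conclusion: No, this is NOT an identity.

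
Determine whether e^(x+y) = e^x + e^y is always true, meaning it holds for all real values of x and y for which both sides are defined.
Claim: e^(x+y) = e^x + e^y.
Test a specific point where both sides are defined: x = 3/2, y = 3/2.
LHS = e^(x+y) ≈ 20.0855
RHS = e^x + e^y ≈ 8.9634
Since 20.0855 ≠ 8.9634, the equation fails at this point, so it cannot hold for all real values of x and y for which both sides are defined.
The correct rule is e^(x+y) = e^x · e^y (a product, not a sum).

Conclusion: No, this is NOT an identity.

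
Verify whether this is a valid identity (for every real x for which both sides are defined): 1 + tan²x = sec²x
Claim: 1 + tan²x = sec²x.
Reasoning: Start from sin²x + cos²x = 1 and divide every term by cos²x (allowed wherever tan x and sec x are defined): tan²x + 1 = 1/cos²x = sec²x.
So the two sides agree for every real x for which both sides are defined.

Conclusion: Yes, this is an identity.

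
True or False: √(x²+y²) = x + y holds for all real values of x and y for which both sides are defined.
Claim: √(x²+y²) = x + y.
Test a specific point where both sides are defined: x = 1, y = 1/2.
LHS = √(x²+y²) ≈ 1.1180
RHS = x + y ≈ 1.5000
Since 1.1180 ≠ 1.5000, the equation fails at this point, so it cannot hold for all real values of x and y for which both sides are defined.
(x+y)² = x² + 2xy + y², not x² + y², so the square root does not split this way.

Conclusion: False.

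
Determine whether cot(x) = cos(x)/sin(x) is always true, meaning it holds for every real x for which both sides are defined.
Yes, this is an identity.

Claim: cot(x) = cos(x)/sin(x).
Reasoning: cot(x) is defined as 1/tan(x) = 1/(sin(x)/cos(x)) = cos(x)/sin(x), wherever sin(x) ≠ 0.
So the two sides agree for every real x for which both sides are defined.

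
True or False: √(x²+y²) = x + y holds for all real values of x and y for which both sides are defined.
False.

Claim: √(x²+y²) = x + y.
Test a specific point where both sides are defined: x = 1, y = 3/2.
LHS = √(x²+y²) ≈ 1.8028
RHS = x + y ≈ 2.5000
Since 1.8028 ≠ 2.5000, the equation fails at this point, so it cannot hold for all real values of x and y for which both sides are defined.
(x+y)² = x² + 2xy + y², not x² + y², so the square root does not split this way.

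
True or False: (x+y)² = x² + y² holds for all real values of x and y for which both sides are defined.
Claim: (x+y)² = x² + y².
Test a specific point where both sides are defined: x = 3/2, y = 1/2.
LHS = (x+y)² ≈ 4.0000
RHS = x² + y² ≈ 2.5000
Since 4.0000 ≠ 2.5000, the equation fails at this point, so it cannot hold for all real values of x and y for which both sides are defined.
The correct expansion is (x+y)² = x² + 2xy + y²; the cross term 2xy is missing.

Conclusion: False.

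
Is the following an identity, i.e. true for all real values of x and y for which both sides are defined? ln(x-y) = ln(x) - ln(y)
No, this is NOT an identity.

Claim: ln(x-y) = ln(x) - ln(y).
Test a specific point where both sides are defined: x = 2, y = 3/2.
LHS = ln(x-y) ≈ -0.6931
RHS = ln(x) - ln(y) ≈ 0.2877
Since -0.6931 ≠ 0.2877, the equation fails at this point, so it cannot hold for all real values of x and y for which both sides are defined.
ln(x) - ln(y) = ln(x/y), not ln(x-y).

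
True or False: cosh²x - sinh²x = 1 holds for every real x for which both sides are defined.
Claim: cosh²x - sinh²x = 1.
Reasoning: With cosh(x) = (e^x + e^-x)/2 and sinh(x) = (e^x - e^-x)/2: cosh²x = (e^(2x) + 2 + e^(-2x))/4 and sinh²x = (e^(2x) - 2 + e^(-2x))/4. Subtracting leaves 4/4 = 1.
So the two sides agree for every real x for which both sides are defined.

Conclusion: True.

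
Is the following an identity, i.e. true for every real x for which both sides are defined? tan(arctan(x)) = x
Yes, this is an identity.

Claim: tan(arctan(x)) = x.
Reasoning: For every real x, arctan(x) is by definition the angle in (-π/2, π/2) whose tangent equals x. Taking the tangent of that angle returns x.
So the two sides agree for every real x for which both sides are defined.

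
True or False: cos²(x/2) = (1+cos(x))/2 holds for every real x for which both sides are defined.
True.

Claim: cos²(x/2) = (1+cos(x))/2.
Reasoning: Use cos(2θ) = 2cos²θ - 1 with θ = x/2: cos(x) = 2cos²(x/2) - 1. Solving for cos²(x/2) gives (1 + cos(x))/2.
So the two sides agree for every real x for which both sides are defined.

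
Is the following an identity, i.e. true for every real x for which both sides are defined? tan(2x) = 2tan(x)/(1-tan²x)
Yes, this is an identity.

Claim: tan(2x) = 2tan(x)/(1-tan²x).
Reasoning: tan(2x) = sin(2x)/cos(2x) = 2sin(x)cos(x) / (cos²x - sin²x). Divide numerator and denominator by cos²x: 2tan(x) / (1 - tan²x).
So the two sides agree for every real x for which both sides are defined.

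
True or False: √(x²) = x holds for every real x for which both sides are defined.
Claim: √(x²) = x.
Test a specific point where both sides are defined: x = -1.
LHS = √(x²) ≈ 1.0000
RHS = x ≈ -1.0000
Since 1.0000 ≠ -1.0000, the equation fails at this point, so it cannot hold for every real x for which both sides are defined.
√(x²) = |x|, which differs from x whenever x < 0 (both sides are defined for every real x).

Conclusion: False.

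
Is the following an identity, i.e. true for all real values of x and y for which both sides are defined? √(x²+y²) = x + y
No, this is NOT an identity.

Claim: √(x²+y²) = x + y.
Test a specific point where both sides are defined: x = 4, y = -1.
LHS = √(x²+y²) ≈ 4.1231
RHS = x + y ≈ 3.0000
Since 4.1231 ≠ 3.0000, the equation fails at this point, so it cannot hold for all real values of x and y for which both sides are defined.
(x+y)² = x² + 2xy + y², not x² + y², so the square root does not split this way.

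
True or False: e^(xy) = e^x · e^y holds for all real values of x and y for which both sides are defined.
False.

Claim: e^(xy) = e^x · e^y.
Test a specific point where both sides are defined: x = 1/2, y = 2.
LHS = e^(xy) ≈ 2.7183
RHS = e^x · e^y ≈ 12.1825
Since 2.7183 ≠ 12.1825, the equation fails at this point, so it cannot hold for all real values of x and y for which both sides are defined.
e^x · e^y = e^(x+y), not e^(xy).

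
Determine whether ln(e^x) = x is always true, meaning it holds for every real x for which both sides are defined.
Claim: ln(e^x) = x.
Reasoning: ln is the inverse of the exponential: ln(e^x) asks for the exponent p with e^p = e^x, and since e^p is one-to-one that exponent is p = x.
So the two sides agree for every real x for which both sides are defined.

Conclusion: Yes, this is an identity.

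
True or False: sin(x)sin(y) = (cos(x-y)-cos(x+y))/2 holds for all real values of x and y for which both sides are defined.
True.

Claim: sin(x)sin(y) = (cos(x-y)-cos(x+y))/2.
Reasoning: cos(x-y) = cos(x)cos(y) + sin(x)sin(y) and cos(x+y) = cos(x)cos(y) - sin(x)sin(y). Subtracting, cos(x-y) - cos(x+y) = 2sin(x)sin(y); divide by 2.
So the two sides agree for all real values of x and y for which both sides are defined.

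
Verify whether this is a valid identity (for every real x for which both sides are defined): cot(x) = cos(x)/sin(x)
Claim: cot(x) = cos(x)/sin(x).
Reasoning: cot(x) is defined as 1/tan(x) = 1/(sin(x)/cos(x)) = cos(x)/sin(x), wherever sin(x) ≠ 0.
So the two sides agree for every real x for which both sides are defined.

Conclusion: Yes, this is an identity.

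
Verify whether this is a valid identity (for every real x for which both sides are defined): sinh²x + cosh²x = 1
No, this is NOT an identity.

Claim: sinh²x + cosh²x = 1.
Test a specific point where both sides are defined: x = 3.
LHS = sinh²x + cosh²x ≈ 201.7156
RHS = 1 ≈ 1.0000
Since 201.7156 ≠ 1.0000, the equation fails at this point, so it cannot hold for every real x for which both sides are defined.
The correct hyperbolic identity is cosh²x - sinh²x = 1 (a difference); the sum sinh²x + cosh²x equals cosh(2x).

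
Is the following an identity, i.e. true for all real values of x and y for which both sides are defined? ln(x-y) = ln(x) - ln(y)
Claim: ln(x-y) = ln(x) - ln(y).
Test a specific point where both sides are defined: x = 3, y = 2.
LHS = ln(x-y) ≈ 0.0000
RHS = ln(x) - ln(y) ≈ 0.4055
Since 0.0000 ≠ 0.4055, the equation fails at this point, so it cannot hold for all real values of x and y for which both sides are defined.
ln(x) - ln(y) = ln(x/y), not ln(x-y).

Conclusion: No, this is NOT an identity.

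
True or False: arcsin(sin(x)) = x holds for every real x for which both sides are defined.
Claim: arcsin(sin(x)) = x.
Test a specific point where both sides are defined: x = π.
LHS = arcsin(sin(x)) ≈ 0.0000
RHS = x ≈ 3.1416
Since 0.0000 ≠ 3.1416, the equation fails at this point, so it cannot hold for every real x for which both sides are defined.
arcsin only returns values in [-π/2, π/2], so arcsin(sin(x)) = x holds only for x in that interval, not for all real x.

Conclusion: False.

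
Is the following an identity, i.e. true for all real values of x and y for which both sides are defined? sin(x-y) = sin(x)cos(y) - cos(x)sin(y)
Yes, this is an identity.

Claim: sin(x-y) = sin(x)cos(y) - cos(x)sin(y).
Reasoning: Replace y by -y in sin(x+y) = sin(x)cos(y) + cos(x)sin(y) and use cos(-y) = cos(y), sin(-y) = -sin(y): sin(x-y) = sin(x)cos(y) - cos(x)sin(y).
So the two sides agree for all real values of x and y for which both sides are defined.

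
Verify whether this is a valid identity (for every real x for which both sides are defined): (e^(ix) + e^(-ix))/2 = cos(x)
Yes, this is an identity.

Claim: (e^(ix) + e^(-ix))/2 = cos(x).
Reasoning: By Euler's formula e^(ix) = cos(x) + i·sin(x) and e^(-ix) = cos(x) - i·sin(x). Adding cancels the sine terms: e^(ix) + e^(-ix) = 2cos(x); divide by 2.
So the two sides agree for every real x for which both sides are defined.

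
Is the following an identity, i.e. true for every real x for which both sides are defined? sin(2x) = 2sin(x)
No, this is NOT an identity.

Claim: sin(2x) = 2sin(x).
Test a specific point where both sides are defined: x = -π/3.
LHS = sin(2x) ≈ -0.8660
RHS = 2sin(x) ≈ -1.7321
Since -0.8660 ≠ -1.7321, the equation fails at this point, so it cannot hold for every real x for which both sides are defined.
The correct double-angle formula is sin(2x) = 2sin(x)cos(x).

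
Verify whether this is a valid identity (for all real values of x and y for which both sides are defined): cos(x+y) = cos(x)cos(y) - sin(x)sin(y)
Yes, this is an identity.

Claim: cos(x+y) = cos(x)cos(y) - sin(x)sin(y).
Reasoning: By Euler's formula e^(i(x+y)) = e^(ix)·e^(iy) = (cos x + i·sin x)(cos y + i·sin y). The real part of the left side is cos(x+y); the real part of the product is cos(x)cos(y) - sin(x)sin(y) (since i·i = -1).
So the two sides agree for all real values of x and y for which both sides are defined.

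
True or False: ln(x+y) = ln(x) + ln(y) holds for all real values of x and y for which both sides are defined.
False.

Claim: ln(x+y) = ln(x) + ln(y).
Test a specific point where both sides are defined: x = 4, y = 1/2.
LHS = ln(x+y) ≈ 1.5041
RHS = ln(x) + ln(y) ≈ 0.6931
Since 1.5041 ≠ 0.6931, the equation fails at this point, so it cannot hold for all real values of x and y for which both sides are defined.
ln(x) + ln(y) = ln(xy), not ln(x+y).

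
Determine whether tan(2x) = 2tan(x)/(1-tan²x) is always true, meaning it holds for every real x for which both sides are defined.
Yes, this is an identity.

Claim: tan(2x) = 2tan(x)/(1-tan²x).
Reasoning: tan(2x) = sin(2x)/cos(2x) = 2sin(x)cos(x) / (cos²x - sin²x). Divide numerator and denominator by cos²x: 2tan(x) / (1 - tan²x).
So the two sides agree for every real x for which both sides are defined.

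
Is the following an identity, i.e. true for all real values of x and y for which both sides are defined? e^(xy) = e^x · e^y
Claim: e^(xy) = e^x · e^y.
Test a specific point where both sides are defined: x = -1, y = -2.
LHS = e^(xy) ≈ 7.3891
RHS = e^x · e^y ≈ 0.0498
Since 7.3891 ≠ 0.0498, the equation fails at this point, so it cannot hold for all real values of x and y for which both sides are defined.
e^x · e^y = e^(x+y), not e^(xy).

Conclusion: No, this is NOT an identity.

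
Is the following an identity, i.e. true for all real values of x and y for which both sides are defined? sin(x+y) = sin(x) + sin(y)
Claim: sin(x+y) = sin(x) + sin(y).
Test a specific point where both sides are defined: x = -π/6, y = π/4.
LHS = sin(x+y) ≈ 0.2588
RHS = sin(x) + sin(y) ≈ 0.2071
Since 0.2588 ≠ 0.2071, the equation fails at this point, so it cannot hold for all real values of x and y for which both sides are defined.
The correct expansion is sin(x+y) = sin(x)cos(y) + cos(x)sin(y); sine is not additive.

Conclusion: No, this is NOT an identity.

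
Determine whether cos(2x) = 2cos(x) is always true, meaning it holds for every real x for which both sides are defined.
No, this is NOT an identity.

Claim: cos(2x) = 2cos(x).
Test a specific point where both sides are defined: x = -π/3.
LHS = cos(2x) ≈ -0.5000
RHS = 2cos(x) ≈ 1.0000
Since -0.5000 ≠ 1.0000, the equation fails at this point, so it cannot hold for every real x for which both sides are defined.
The correct double-angle formula is cos(2x) = cos²x - sin²x.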